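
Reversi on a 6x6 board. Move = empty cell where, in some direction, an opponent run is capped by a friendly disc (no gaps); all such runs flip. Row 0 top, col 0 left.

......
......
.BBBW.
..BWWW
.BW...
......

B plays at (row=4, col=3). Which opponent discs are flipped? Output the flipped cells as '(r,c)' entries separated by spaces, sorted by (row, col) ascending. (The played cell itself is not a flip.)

Dir NW: first cell 'B' (not opp) -> no flip
Dir N: opp run (3,3) capped by B -> flip
Dir NE: opp run (3,4), next='.' -> no flip
Dir W: opp run (4,2) capped by B -> flip
Dir E: first cell '.' (not opp) -> no flip
Dir SW: first cell '.' (not opp) -> no flip
Dir S: first cell '.' (not opp) -> no flip
Dir SE: first cell '.' (not opp) -> no flip

Answer: (3,3) (4,2)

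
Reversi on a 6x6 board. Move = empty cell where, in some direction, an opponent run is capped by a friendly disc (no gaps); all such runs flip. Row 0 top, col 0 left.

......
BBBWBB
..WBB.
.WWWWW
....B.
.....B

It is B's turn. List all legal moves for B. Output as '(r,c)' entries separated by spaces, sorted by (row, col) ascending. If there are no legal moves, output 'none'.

(0,2): flips 1 -> legal
(0,3): flips 1 -> legal
(0,4): no bracket -> illegal
(2,0): no bracket -> illegal
(2,1): flips 1 -> legal
(2,5): no bracket -> illegal
(3,0): no bracket -> illegal
(4,0): no bracket -> illegal
(4,1): flips 1 -> legal
(4,2): flips 3 -> legal
(4,3): flips 1 -> legal
(4,5): flips 1 -> legal

Answer: (0,2) (0,3) (2,1) (4,1) (4,2) (4,3) (4,5)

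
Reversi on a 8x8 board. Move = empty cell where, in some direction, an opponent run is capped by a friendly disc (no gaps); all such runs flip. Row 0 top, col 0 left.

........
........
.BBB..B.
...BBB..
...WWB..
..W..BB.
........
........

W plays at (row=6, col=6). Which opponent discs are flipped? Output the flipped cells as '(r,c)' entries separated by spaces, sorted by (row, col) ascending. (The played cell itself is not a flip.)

Dir NW: opp run (5,5) capped by W -> flip
Dir N: opp run (5,6), next='.' -> no flip
Dir NE: first cell '.' (not opp) -> no flip
Dir W: first cell '.' (not opp) -> no flip
Dir E: first cell '.' (not opp) -> no flip
Dir SW: first cell '.' (not opp) -> no flip
Dir S: first cell '.' (not opp) -> no flip
Dir SE: first cell '.' (not opp) -> no flip

Answer: (5,5)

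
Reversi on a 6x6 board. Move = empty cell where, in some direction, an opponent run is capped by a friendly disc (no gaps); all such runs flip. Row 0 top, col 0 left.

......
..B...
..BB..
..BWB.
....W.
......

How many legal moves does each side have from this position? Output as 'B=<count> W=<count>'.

-- B to move --
(2,4): no bracket -> illegal
(3,5): no bracket -> illegal
(4,2): no bracket -> illegal
(4,3): flips 1 -> legal
(4,5): no bracket -> illegal
(5,3): no bracket -> illegal
(5,4): flips 1 -> legal
(5,5): flips 2 -> legal
B mobility = 3
-- W to move --
(0,1): no bracket -> illegal
(0,2): no bracket -> illegal
(0,3): no bracket -> illegal
(1,1): flips 1 -> legal
(1,3): flips 1 -> legal
(1,4): no bracket -> illegal
(2,1): no bracket -> illegal
(2,4): flips 1 -> legal
(2,5): no bracket -> illegal
(3,1): flips 1 -> legal
(3,5): flips 1 -> legal
(4,1): no bracket -> illegal
(4,2): no bracket -> illegal
(4,3): no bracket -> illegal
(4,5): no bracket -> illegal
W mobility = 5

Answer: B=3 W=5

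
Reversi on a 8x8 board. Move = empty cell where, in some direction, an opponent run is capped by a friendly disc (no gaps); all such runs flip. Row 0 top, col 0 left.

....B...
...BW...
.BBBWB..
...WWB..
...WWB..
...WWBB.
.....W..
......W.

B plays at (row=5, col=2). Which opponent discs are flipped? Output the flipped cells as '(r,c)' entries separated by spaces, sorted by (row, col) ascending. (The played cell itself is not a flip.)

Answer: (3,4) (4,3) (5,3) (5,4)

Derivation:
Dir NW: first cell '.' (not opp) -> no flip
Dir N: first cell '.' (not opp) -> no flip
Dir NE: opp run (4,3) (3,4) capped by B -> flip
Dir W: first cell '.' (not opp) -> no flip
Dir E: opp run (5,3) (5,4) capped by B -> flip
Dir SW: first cell '.' (not opp) -> no flip
Dir S: first cell '.' (not opp) -> no flip
Dir SE: first cell '.' (not opp) -> no flip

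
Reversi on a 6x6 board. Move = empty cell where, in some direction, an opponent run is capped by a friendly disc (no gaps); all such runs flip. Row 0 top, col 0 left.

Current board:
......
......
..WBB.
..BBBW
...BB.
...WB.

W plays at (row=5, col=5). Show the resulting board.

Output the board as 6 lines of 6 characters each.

Answer: ......
......
..WBB.
..BWBW
...BW.
...WWW

Derivation:
Place W at (5,5); scan 8 dirs for brackets.
Dir NW: opp run (4,4) (3,3) capped by W -> flip
Dir N: first cell '.' (not opp) -> no flip
Dir NE: edge -> no flip
Dir W: opp run (5,4) capped by W -> flip
Dir E: edge -> no flip
Dir SW: edge -> no flip
Dir S: edge -> no flip
Dir SE: edge -> no flip
All flips: (3,3) (4,4) (5,4)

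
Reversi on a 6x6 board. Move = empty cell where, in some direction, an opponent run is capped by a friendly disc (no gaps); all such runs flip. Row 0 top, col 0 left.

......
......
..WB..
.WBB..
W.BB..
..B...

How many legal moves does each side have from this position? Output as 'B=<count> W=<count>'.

Answer: B=5 W=4

Derivation:
-- B to move --
(1,1): flips 1 -> legal
(1,2): flips 1 -> legal
(1,3): no bracket -> illegal
(2,0): flips 1 -> legal
(2,1): flips 1 -> legal
(3,0): flips 1 -> legal
(4,1): no bracket -> illegal
(5,0): no bracket -> illegal
(5,1): no bracket -> illegal
B mobility = 5
-- W to move --
(1,2): no bracket -> illegal
(1,3): no bracket -> illegal
(1,4): no bracket -> illegal
(2,1): no bracket -> illegal
(2,4): flips 1 -> legal
(3,4): flips 2 -> legal
(4,1): no bracket -> illegal
(4,4): flips 1 -> legal
(5,1): no bracket -> illegal
(5,3): flips 1 -> legal
(5,4): no bracket -> illegal
W mobility = 4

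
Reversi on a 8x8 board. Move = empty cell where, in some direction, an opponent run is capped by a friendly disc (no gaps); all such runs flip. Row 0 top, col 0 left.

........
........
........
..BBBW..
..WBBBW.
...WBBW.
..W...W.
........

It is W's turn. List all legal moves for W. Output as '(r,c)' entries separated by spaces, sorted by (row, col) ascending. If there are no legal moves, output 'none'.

Answer: (2,2) (2,3) (2,4) (3,1) (6,4) (6,5)

Derivation:
(2,1): no bracket -> illegal
(2,2): flips 4 -> legal
(2,3): flips 4 -> legal
(2,4): flips 1 -> legal
(2,5): no bracket -> illegal
(3,1): flips 3 -> legal
(3,6): no bracket -> illegal
(4,1): no bracket -> illegal
(5,2): no bracket -> illegal
(6,3): no bracket -> illegal
(6,4): flips 1 -> legal
(6,5): flips 2 -> legal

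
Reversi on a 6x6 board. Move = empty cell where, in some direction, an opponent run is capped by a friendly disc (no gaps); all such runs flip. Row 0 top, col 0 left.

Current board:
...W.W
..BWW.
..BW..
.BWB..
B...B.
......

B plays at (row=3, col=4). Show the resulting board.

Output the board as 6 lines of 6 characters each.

Answer: ...W.W
..BWW.
..BB..
.BWBB.
B...B.
......

Derivation:
Place B at (3,4); scan 8 dirs for brackets.
Dir NW: opp run (2,3) capped by B -> flip
Dir N: first cell '.' (not opp) -> no flip
Dir NE: first cell '.' (not opp) -> no flip
Dir W: first cell 'B' (not opp) -> no flip
Dir E: first cell '.' (not opp) -> no flip
Dir SW: first cell '.' (not opp) -> no flip
Dir S: first cell 'B' (not opp) -> no flip
Dir SE: first cell '.' (not opp) -> no flip
All flips: (2,3)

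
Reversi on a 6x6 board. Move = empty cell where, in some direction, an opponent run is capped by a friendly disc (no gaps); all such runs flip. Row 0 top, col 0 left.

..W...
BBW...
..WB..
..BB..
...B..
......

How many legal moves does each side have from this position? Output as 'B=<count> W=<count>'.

-- B to move --
(0,1): flips 1 -> legal
(0,3): no bracket -> illegal
(1,3): flips 1 -> legal
(2,1): flips 1 -> legal
(3,1): no bracket -> illegal
B mobility = 3
-- W to move --
(0,0): flips 1 -> legal
(0,1): no bracket -> illegal
(1,3): no bracket -> illegal
(1,4): no bracket -> illegal
(2,0): flips 1 -> legal
(2,1): no bracket -> illegal
(2,4): flips 1 -> legal
(3,1): no bracket -> illegal
(3,4): flips 1 -> legal
(4,1): no bracket -> illegal
(4,2): flips 1 -> legal
(4,4): flips 1 -> legal
(5,2): no bracket -> illegal
(5,3): no bracket -> illegal
(5,4): no bracket -> illegal
W mobility = 6

Answer: B=3 W=6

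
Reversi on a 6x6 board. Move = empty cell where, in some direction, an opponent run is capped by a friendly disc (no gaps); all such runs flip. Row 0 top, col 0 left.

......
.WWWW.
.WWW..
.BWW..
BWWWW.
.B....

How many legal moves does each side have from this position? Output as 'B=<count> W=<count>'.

Answer: B=6 W=2

Derivation:
-- B to move --
(0,0): no bracket -> illegal
(0,1): flips 2 -> legal
(0,2): no bracket -> illegal
(0,3): no bracket -> illegal
(0,4): flips 2 -> legal
(0,5): no bracket -> illegal
(1,0): no bracket -> illegal
(1,5): no bracket -> illegal
(2,0): no bracket -> illegal
(2,4): flips 2 -> legal
(2,5): no bracket -> illegal
(3,0): no bracket -> illegal
(3,4): flips 2 -> legal
(3,5): no bracket -> illegal
(4,5): flips 4 -> legal
(5,0): no bracket -> illegal
(5,2): no bracket -> illegal
(5,3): flips 1 -> legal
(5,4): no bracket -> illegal
(5,5): no bracket -> illegal
B mobility = 6
-- W to move --
(2,0): flips 1 -> legal
(3,0): flips 1 -> legal
(5,0): no bracket -> illegal
(5,2): no bracket -> illegal
W mobility = 2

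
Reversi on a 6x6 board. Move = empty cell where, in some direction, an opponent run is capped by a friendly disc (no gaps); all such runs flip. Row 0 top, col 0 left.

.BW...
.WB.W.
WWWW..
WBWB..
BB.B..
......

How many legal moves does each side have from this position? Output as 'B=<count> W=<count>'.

-- B to move --
(0,0): flips 2 -> legal
(0,3): flips 1 -> legal
(0,4): no bracket -> illegal
(0,5): flips 3 -> legal
(1,0): flips 5 -> legal
(1,3): flips 2 -> legal
(1,5): no bracket -> illegal
(2,4): no bracket -> illegal
(2,5): no bracket -> illegal
(3,4): flips 1 -> legal
(4,2): flips 2 -> legal
B mobility = 7
-- W to move --
(0,0): flips 1 -> legal
(0,3): flips 1 -> legal
(1,0): no bracket -> illegal
(1,3): flips 1 -> legal
(2,4): no bracket -> illegal
(3,4): flips 1 -> legal
(4,2): flips 1 -> legal
(4,4): flips 1 -> legal
(5,0): flips 2 -> legal
(5,1): flips 2 -> legal
(5,2): flips 1 -> legal
(5,3): flips 2 -> legal
(5,4): flips 1 -> legal
W mobility = 11

Answer: B=7 W=11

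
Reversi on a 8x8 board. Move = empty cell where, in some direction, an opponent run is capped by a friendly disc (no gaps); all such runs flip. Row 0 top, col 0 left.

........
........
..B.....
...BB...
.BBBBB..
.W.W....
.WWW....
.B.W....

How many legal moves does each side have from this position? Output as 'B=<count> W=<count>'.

-- B to move --
(4,0): no bracket -> illegal
(5,0): no bracket -> illegal
(5,2): no bracket -> illegal
(5,4): no bracket -> illegal
(6,0): flips 1 -> legal
(6,4): flips 1 -> legal
(7,0): no bracket -> illegal
(7,2): no bracket -> illegal
(7,4): no bracket -> illegal
B mobility = 2
-- W to move --
(1,1): no bracket -> illegal
(1,2): no bracket -> illegal
(1,3): no bracket -> illegal
(2,1): no bracket -> illegal
(2,3): flips 2 -> legal
(2,4): flips 2 -> legal
(2,5): no bracket -> illegal
(3,0): no bracket -> illegal
(3,1): flips 2 -> legal
(3,2): no bracket -> illegal
(3,5): flips 1 -> legal
(3,6): no bracket -> illegal
(4,0): no bracket -> illegal
(4,6): no bracket -> illegal
(5,0): no bracket -> illegal
(5,2): no bracket -> illegal
(5,4): no bracket -> illegal
(5,5): no bracket -> illegal
(5,6): no bracket -> illegal
(6,0): no bracket -> illegal
(7,0): no bracket -> illegal
(7,2): no bracket -> illegal
W mobility = 4

Answer: B=2 W=4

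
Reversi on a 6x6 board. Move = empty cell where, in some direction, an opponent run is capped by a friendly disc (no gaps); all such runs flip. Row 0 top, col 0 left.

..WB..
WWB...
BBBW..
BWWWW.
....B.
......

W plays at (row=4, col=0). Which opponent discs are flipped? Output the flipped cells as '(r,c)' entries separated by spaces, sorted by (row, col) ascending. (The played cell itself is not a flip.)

Answer: (2,0) (3,0)

Derivation:
Dir NW: edge -> no flip
Dir N: opp run (3,0) (2,0) capped by W -> flip
Dir NE: first cell 'W' (not opp) -> no flip
Dir W: edge -> no flip
Dir E: first cell '.' (not opp) -> no flip
Dir SW: edge -> no flip
Dir S: first cell '.' (not opp) -> no flip
Dir SE: first cell '.' (not opp) -> no flip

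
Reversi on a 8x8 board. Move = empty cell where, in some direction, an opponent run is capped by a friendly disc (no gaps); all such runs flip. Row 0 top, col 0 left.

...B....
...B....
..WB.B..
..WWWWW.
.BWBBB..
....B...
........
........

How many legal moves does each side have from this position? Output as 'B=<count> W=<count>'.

Answer: B=7 W=16

Derivation:
-- B to move --
(1,1): flips 2 -> legal
(1,2): no bracket -> illegal
(2,1): flips 2 -> legal
(2,4): flips 1 -> legal
(2,6): flips 1 -> legal
(2,7): flips 1 -> legal
(3,1): flips 1 -> legal
(3,7): no bracket -> illegal
(4,6): no bracket -> illegal
(4,7): flips 1 -> legal
(5,1): no bracket -> illegal
(5,2): no bracket -> illegal
(5,3): no bracket -> illegal
B mobility = 7
-- W to move --
(0,2): no bracket -> illegal
(0,4): flips 1 -> legal
(1,2): flips 1 -> legal
(1,4): flips 2 -> legal
(1,5): flips 1 -> legal
(1,6): flips 1 -> legal
(2,4): flips 1 -> legal
(2,6): no bracket -> illegal
(3,0): no bracket -> illegal
(3,1): no bracket -> illegal
(4,0): flips 1 -> legal
(4,6): flips 3 -> legal
(5,0): flips 1 -> legal
(5,1): no bracket -> illegal
(5,2): flips 1 -> legal
(5,3): flips 2 -> legal
(5,5): flips 2 -> legal
(5,6): flips 1 -> legal
(6,3): flips 2 -> legal
(6,4): flips 2 -> legal
(6,5): flips 2 -> legal
W mobility = 16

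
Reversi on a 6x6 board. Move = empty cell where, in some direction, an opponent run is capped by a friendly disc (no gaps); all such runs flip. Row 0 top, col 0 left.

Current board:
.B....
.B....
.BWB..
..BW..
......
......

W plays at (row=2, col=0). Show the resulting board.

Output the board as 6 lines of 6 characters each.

Answer: .B....
.B....
WWWB..
..BW..
......
......

Derivation:
Place W at (2,0); scan 8 dirs for brackets.
Dir NW: edge -> no flip
Dir N: first cell '.' (not opp) -> no flip
Dir NE: opp run (1,1), next='.' -> no flip
Dir W: edge -> no flip
Dir E: opp run (2,1) capped by W -> flip
Dir SW: edge -> no flip
Dir S: first cell '.' (not opp) -> no flip
Dir SE: first cell '.' (not opp) -> no flip
All flips: (2,1)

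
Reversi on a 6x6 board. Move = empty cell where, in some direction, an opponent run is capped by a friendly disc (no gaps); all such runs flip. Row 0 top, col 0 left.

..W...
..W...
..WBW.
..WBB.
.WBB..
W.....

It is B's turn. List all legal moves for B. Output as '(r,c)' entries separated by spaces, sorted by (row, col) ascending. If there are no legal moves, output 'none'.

Answer: (0,1) (1,1) (1,4) (1,5) (2,1) (2,5) (3,1) (4,0)

Derivation:
(0,1): flips 1 -> legal
(0,3): no bracket -> illegal
(1,1): flips 1 -> legal
(1,3): no bracket -> illegal
(1,4): flips 1 -> legal
(1,5): flips 1 -> legal
(2,1): flips 2 -> legal
(2,5): flips 1 -> legal
(3,0): no bracket -> illegal
(3,1): flips 1 -> legal
(3,5): no bracket -> illegal
(4,0): flips 1 -> legal
(5,1): no bracket -> illegal
(5,2): no bracket -> illegal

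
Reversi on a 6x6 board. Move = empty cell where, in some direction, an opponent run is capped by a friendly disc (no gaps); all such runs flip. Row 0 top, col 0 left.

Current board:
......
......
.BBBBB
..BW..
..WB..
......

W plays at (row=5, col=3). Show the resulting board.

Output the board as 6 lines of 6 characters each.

Place W at (5,3); scan 8 dirs for brackets.
Dir NW: first cell 'W' (not opp) -> no flip
Dir N: opp run (4,3) capped by W -> flip
Dir NE: first cell '.' (not opp) -> no flip
Dir W: first cell '.' (not opp) -> no flip
Dir E: first cell '.' (not opp) -> no flip
Dir SW: edge -> no flip
Dir S: edge -> no flip
Dir SE: edge -> no flip
All flips: (4,3)

Answer: ......
......
.BBBBB
..BW..
..WW..
...W..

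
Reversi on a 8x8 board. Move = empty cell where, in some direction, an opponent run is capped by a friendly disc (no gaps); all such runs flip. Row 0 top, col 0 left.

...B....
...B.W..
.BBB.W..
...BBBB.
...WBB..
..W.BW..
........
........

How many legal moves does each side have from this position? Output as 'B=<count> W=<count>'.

Answer: B=10 W=5

Derivation:
-- B to move --
(0,4): no bracket -> illegal
(0,5): flips 2 -> legal
(0,6): no bracket -> illegal
(1,4): flips 1 -> legal
(1,6): flips 1 -> legal
(2,4): no bracket -> illegal
(2,6): no bracket -> illegal
(3,2): flips 1 -> legal
(4,1): no bracket -> illegal
(4,2): flips 1 -> legal
(4,6): no bracket -> illegal
(5,1): no bracket -> illegal
(5,3): flips 1 -> legal
(5,6): flips 1 -> legal
(6,1): flips 2 -> legal
(6,2): no bracket -> illegal
(6,3): no bracket -> illegal
(6,4): no bracket -> illegal
(6,5): flips 1 -> legal
(6,6): flips 1 -> legal
B mobility = 10
-- W to move --
(0,2): no bracket -> illegal
(0,4): no bracket -> illegal
(1,0): no bracket -> illegal
(1,1): flips 3 -> legal
(1,2): no bracket -> illegal
(1,4): no bracket -> illegal
(2,0): no bracket -> illegal
(2,4): no bracket -> illegal
(2,6): no bracket -> illegal
(2,7): no bracket -> illegal
(3,0): no bracket -> illegal
(3,1): no bracket -> illegal
(3,2): no bracket -> illegal
(3,7): no bracket -> illegal
(4,2): no bracket -> illegal
(4,6): flips 2 -> legal
(4,7): flips 1 -> legal
(5,3): flips 1 -> legal
(5,6): no bracket -> illegal
(6,3): no bracket -> illegal
(6,4): no bracket -> illegal
(6,5): flips 1 -> legal
W mobility = 5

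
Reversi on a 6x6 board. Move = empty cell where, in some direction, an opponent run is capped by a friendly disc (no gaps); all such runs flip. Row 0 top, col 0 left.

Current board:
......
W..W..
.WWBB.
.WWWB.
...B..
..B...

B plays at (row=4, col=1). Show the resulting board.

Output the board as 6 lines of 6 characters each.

Answer: ......
W..W..
.WWBB.
.WBWB.
.B.B..
..B...

Derivation:
Place B at (4,1); scan 8 dirs for brackets.
Dir NW: first cell '.' (not opp) -> no flip
Dir N: opp run (3,1) (2,1), next='.' -> no flip
Dir NE: opp run (3,2) capped by B -> flip
Dir W: first cell '.' (not opp) -> no flip
Dir E: first cell '.' (not opp) -> no flip
Dir SW: first cell '.' (not opp) -> no flip
Dir S: first cell '.' (not opp) -> no flip
Dir SE: first cell 'B' (not opp) -> no flip
All flips: (3,2)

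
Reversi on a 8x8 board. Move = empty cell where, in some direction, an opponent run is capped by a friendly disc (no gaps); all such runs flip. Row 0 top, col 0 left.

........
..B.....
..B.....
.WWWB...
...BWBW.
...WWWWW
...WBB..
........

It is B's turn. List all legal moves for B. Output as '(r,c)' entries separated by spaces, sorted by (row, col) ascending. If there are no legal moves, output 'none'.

(2,0): no bracket -> illegal
(2,1): flips 1 -> legal
(2,3): flips 1 -> legal
(2,4): no bracket -> illegal
(3,0): flips 3 -> legal
(3,5): no bracket -> illegal
(3,6): no bracket -> illegal
(3,7): flips 2 -> legal
(4,0): flips 1 -> legal
(4,1): no bracket -> illegal
(4,2): flips 2 -> legal
(4,7): flips 2 -> legal
(5,2): no bracket -> illegal
(6,2): flips 1 -> legal
(6,6): flips 3 -> legal
(6,7): flips 1 -> legal
(7,2): flips 2 -> legal
(7,3): flips 2 -> legal
(7,4): no bracket -> illegal

Answer: (2,1) (2,3) (3,0) (3,7) (4,0) (4,2) (4,7) (6,2) (6,6) (6,7) (7,2) (7,3)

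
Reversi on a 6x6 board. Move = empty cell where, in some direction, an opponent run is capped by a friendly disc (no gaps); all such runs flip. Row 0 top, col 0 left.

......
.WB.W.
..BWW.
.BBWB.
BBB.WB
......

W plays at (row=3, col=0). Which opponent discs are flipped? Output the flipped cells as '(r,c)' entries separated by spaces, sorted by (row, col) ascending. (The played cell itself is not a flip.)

Dir NW: edge -> no flip
Dir N: first cell '.' (not opp) -> no flip
Dir NE: first cell '.' (not opp) -> no flip
Dir W: edge -> no flip
Dir E: opp run (3,1) (3,2) capped by W -> flip
Dir SW: edge -> no flip
Dir S: opp run (4,0), next='.' -> no flip
Dir SE: opp run (4,1), next='.' -> no flip

Answer: (3,1) (3,2)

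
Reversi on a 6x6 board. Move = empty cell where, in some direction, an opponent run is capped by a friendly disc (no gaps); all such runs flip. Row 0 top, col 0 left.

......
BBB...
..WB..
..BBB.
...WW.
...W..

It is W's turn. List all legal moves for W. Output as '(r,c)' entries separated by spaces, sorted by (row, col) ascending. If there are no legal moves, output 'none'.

Answer: (0,0) (0,2) (1,3) (2,1) (2,4) (2,5) (4,2)

Derivation:
(0,0): flips 1 -> legal
(0,1): no bracket -> illegal
(0,2): flips 1 -> legal
(0,3): no bracket -> illegal
(1,3): flips 2 -> legal
(1,4): no bracket -> illegal
(2,0): no bracket -> illegal
(2,1): flips 1 -> legal
(2,4): flips 2 -> legal
(2,5): flips 1 -> legal
(3,1): no bracket -> illegal
(3,5): no bracket -> illegal
(4,1): no bracket -> illegal
(4,2): flips 1 -> legal
(4,5): no bracket -> illegal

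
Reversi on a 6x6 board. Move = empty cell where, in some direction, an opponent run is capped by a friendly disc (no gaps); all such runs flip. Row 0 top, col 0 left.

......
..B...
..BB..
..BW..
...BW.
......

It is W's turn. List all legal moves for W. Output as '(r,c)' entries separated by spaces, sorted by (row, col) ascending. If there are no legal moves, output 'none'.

(0,1): no bracket -> illegal
(0,2): no bracket -> illegal
(0,3): no bracket -> illegal
(1,1): flips 1 -> legal
(1,3): flips 1 -> legal
(1,4): no bracket -> illegal
(2,1): no bracket -> illegal
(2,4): no bracket -> illegal
(3,1): flips 1 -> legal
(3,4): no bracket -> illegal
(4,1): no bracket -> illegal
(4,2): flips 1 -> legal
(5,2): no bracket -> illegal
(5,3): flips 1 -> legal
(5,4): no bracket -> illegal

Answer: (1,1) (1,3) (3,1) (4,2) (5,3)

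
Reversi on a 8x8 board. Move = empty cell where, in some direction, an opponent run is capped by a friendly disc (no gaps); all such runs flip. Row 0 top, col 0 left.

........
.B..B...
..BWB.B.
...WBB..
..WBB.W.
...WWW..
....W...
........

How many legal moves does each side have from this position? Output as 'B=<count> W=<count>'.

-- B to move --
(1,2): flips 1 -> legal
(1,3): flips 2 -> legal
(3,1): no bracket -> illegal
(3,2): flips 2 -> legal
(3,6): no bracket -> illegal
(3,7): no bracket -> illegal
(4,1): flips 1 -> legal
(4,5): no bracket -> illegal
(4,7): no bracket -> illegal
(5,1): flips 2 -> legal
(5,2): no bracket -> illegal
(5,6): no bracket -> illegal
(5,7): flips 1 -> legal
(6,2): flips 1 -> legal
(6,3): flips 1 -> legal
(6,5): flips 1 -> legal
(6,6): flips 1 -> legal
(7,3): no bracket -> illegal
(7,4): flips 2 -> legal
(7,5): no bracket -> illegal
B mobility = 11
-- W to move --
(0,0): flips 2 -> legal
(0,1): no bracket -> illegal
(0,2): no bracket -> illegal
(0,3): no bracket -> illegal
(0,4): flips 4 -> legal
(0,5): flips 1 -> legal
(1,0): no bracket -> illegal
(1,2): no bracket -> illegal
(1,3): flips 2 -> legal
(1,5): flips 1 -> legal
(1,6): no bracket -> illegal
(1,7): flips 3 -> legal
(2,0): no bracket -> illegal
(2,1): flips 1 -> legal
(2,5): flips 1 -> legal
(2,7): no bracket -> illegal
(3,1): no bracket -> illegal
(3,2): flips 1 -> legal
(3,6): flips 2 -> legal
(3,7): no bracket -> illegal
(4,5): flips 3 -> legal
(5,2): no bracket -> illegal
W mobility = 11

Answer: B=11 W=11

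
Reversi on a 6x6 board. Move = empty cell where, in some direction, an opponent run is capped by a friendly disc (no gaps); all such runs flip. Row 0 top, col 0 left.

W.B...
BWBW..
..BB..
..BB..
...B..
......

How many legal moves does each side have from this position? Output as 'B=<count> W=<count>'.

-- B to move --
(0,1): no bracket -> illegal
(0,3): flips 1 -> legal
(0,4): flips 1 -> legal
(1,4): flips 1 -> legal
(2,0): flips 1 -> legal
(2,1): no bracket -> illegal
(2,4): flips 1 -> legal
B mobility = 5
-- W to move --
(0,1): no bracket -> illegal
(0,3): no bracket -> illegal
(1,4): no bracket -> illegal
(2,0): flips 1 -> legal
(2,1): no bracket -> illegal
(2,4): no bracket -> illegal
(3,1): flips 1 -> legal
(3,4): no bracket -> illegal
(4,1): no bracket -> illegal
(4,2): no bracket -> illegal
(4,4): flips 2 -> legal
(5,2): no bracket -> illegal
(5,3): flips 3 -> legal
(5,4): no bracket -> illegal
W mobility = 4

Answer: B=5 W=4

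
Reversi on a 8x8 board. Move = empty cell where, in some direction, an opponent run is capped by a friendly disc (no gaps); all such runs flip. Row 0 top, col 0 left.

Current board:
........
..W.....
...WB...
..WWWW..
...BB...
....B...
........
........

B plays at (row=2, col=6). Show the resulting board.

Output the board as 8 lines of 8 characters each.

Answer: ........
..W.....
...WB.B.
..WWWB..
...BB...
....B...
........
........

Derivation:
Place B at (2,6); scan 8 dirs for brackets.
Dir NW: first cell '.' (not opp) -> no flip
Dir N: first cell '.' (not opp) -> no flip
Dir NE: first cell '.' (not opp) -> no flip
Dir W: first cell '.' (not opp) -> no flip
Dir E: first cell '.' (not opp) -> no flip
Dir SW: opp run (3,5) capped by B -> flip
Dir S: first cell '.' (not opp) -> no flip
Dir SE: first cell '.' (not opp) -> no flip
All flips: (3,5)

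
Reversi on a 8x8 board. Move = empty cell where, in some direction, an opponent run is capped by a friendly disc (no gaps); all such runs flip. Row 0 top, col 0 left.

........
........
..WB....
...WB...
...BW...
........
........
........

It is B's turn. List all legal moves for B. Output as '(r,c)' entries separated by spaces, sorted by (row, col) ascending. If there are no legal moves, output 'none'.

(1,1): no bracket -> illegal
(1,2): no bracket -> illegal
(1,3): no bracket -> illegal
(2,1): flips 1 -> legal
(2,4): no bracket -> illegal
(3,1): no bracket -> illegal
(3,2): flips 1 -> legal
(3,5): no bracket -> illegal
(4,2): no bracket -> illegal
(4,5): flips 1 -> legal
(5,3): no bracket -> illegal
(5,4): flips 1 -> legal
(5,5): no bracket -> illegal

Answer: (2,1) (3,2) (4,5) (5,4)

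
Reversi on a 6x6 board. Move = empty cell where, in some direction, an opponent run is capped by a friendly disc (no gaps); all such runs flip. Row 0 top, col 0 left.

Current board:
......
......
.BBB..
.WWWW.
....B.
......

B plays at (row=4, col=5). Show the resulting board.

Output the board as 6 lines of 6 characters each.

Place B at (4,5); scan 8 dirs for brackets.
Dir NW: opp run (3,4) capped by B -> flip
Dir N: first cell '.' (not opp) -> no flip
Dir NE: edge -> no flip
Dir W: first cell 'B' (not opp) -> no flip
Dir E: edge -> no flip
Dir SW: first cell '.' (not opp) -> no flip
Dir S: first cell '.' (not opp) -> no flip
Dir SE: edge -> no flip
All flips: (3,4)

Answer: ......
......
.BBB..
.WWWB.
....BB
......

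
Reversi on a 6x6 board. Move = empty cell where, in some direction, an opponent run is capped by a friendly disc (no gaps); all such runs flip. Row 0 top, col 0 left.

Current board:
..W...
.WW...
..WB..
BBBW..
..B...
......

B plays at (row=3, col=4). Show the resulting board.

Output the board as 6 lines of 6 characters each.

Place B at (3,4); scan 8 dirs for brackets.
Dir NW: first cell 'B' (not opp) -> no flip
Dir N: first cell '.' (not opp) -> no flip
Dir NE: first cell '.' (not opp) -> no flip
Dir W: opp run (3,3) capped by B -> flip
Dir E: first cell '.' (not opp) -> no flip
Dir SW: first cell '.' (not opp) -> no flip
Dir S: first cell '.' (not opp) -> no flip
Dir SE: first cell '.' (not opp) -> no flip
All flips: (3,3)

Answer: ..W...
.WW...
..WB..
BBBBB.
..B...
......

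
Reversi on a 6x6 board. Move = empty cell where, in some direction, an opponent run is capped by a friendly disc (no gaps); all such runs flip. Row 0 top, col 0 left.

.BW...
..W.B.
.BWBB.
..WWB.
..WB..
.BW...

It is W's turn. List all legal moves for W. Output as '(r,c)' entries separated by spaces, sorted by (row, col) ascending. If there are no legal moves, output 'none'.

(0,0): flips 1 -> legal
(0,3): no bracket -> illegal
(0,4): no bracket -> illegal
(0,5): flips 2 -> legal
(1,0): flips 1 -> legal
(1,1): no bracket -> illegal
(1,3): flips 1 -> legal
(1,5): flips 1 -> legal
(2,0): flips 1 -> legal
(2,5): flips 4 -> legal
(3,0): flips 1 -> legal
(3,1): no bracket -> illegal
(3,5): flips 1 -> legal
(4,0): no bracket -> illegal
(4,1): no bracket -> illegal
(4,4): flips 1 -> legal
(4,5): flips 2 -> legal
(5,0): flips 1 -> legal
(5,3): flips 1 -> legal
(5,4): flips 1 -> legal

Answer: (0,0) (0,5) (1,0) (1,3) (1,5) (2,0) (2,5) (3,0) (3,5) (4,4) (4,5) (5,0) (5,3) (5,4)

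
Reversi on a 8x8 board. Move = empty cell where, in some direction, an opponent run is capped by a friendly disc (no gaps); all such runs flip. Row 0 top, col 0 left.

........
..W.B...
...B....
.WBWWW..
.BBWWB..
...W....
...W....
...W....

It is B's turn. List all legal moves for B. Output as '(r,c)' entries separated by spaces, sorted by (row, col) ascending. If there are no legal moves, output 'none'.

(0,1): flips 1 -> legal
(0,2): no bracket -> illegal
(0,3): no bracket -> illegal
(1,1): no bracket -> illegal
(1,3): no bracket -> illegal
(2,0): flips 1 -> legal
(2,1): flips 1 -> legal
(2,2): no bracket -> illegal
(2,4): flips 1 -> legal
(2,5): flips 1 -> legal
(2,6): no bracket -> illegal
(3,0): flips 1 -> legal
(3,6): flips 3 -> legal
(4,0): no bracket -> illegal
(4,6): no bracket -> illegal
(5,2): no bracket -> illegal
(5,4): flips 1 -> legal
(5,5): no bracket -> illegal
(6,2): no bracket -> illegal
(6,4): flips 1 -> legal
(7,2): no bracket -> illegal
(7,4): no bracket -> illegal

Answer: (0,1) (2,0) (2,1) (2,4) (2,5) (3,0) (3,6) (5,4) (6,4)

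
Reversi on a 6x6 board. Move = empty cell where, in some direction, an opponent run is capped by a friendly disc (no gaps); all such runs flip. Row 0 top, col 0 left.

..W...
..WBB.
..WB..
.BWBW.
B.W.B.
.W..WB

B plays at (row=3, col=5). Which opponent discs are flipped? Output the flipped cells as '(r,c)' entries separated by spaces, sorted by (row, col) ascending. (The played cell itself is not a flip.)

Answer: (3,4)

Derivation:
Dir NW: first cell '.' (not opp) -> no flip
Dir N: first cell '.' (not opp) -> no flip
Dir NE: edge -> no flip
Dir W: opp run (3,4) capped by B -> flip
Dir E: edge -> no flip
Dir SW: first cell 'B' (not opp) -> no flip
Dir S: first cell '.' (not opp) -> no flip
Dir SE: edge -> no flip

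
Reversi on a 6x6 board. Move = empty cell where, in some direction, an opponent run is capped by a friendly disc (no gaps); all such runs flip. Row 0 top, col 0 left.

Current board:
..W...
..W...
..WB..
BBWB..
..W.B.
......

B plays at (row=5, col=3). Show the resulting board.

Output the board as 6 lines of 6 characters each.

Place B at (5,3); scan 8 dirs for brackets.
Dir NW: opp run (4,2) capped by B -> flip
Dir N: first cell '.' (not opp) -> no flip
Dir NE: first cell 'B' (not opp) -> no flip
Dir W: first cell '.' (not opp) -> no flip
Dir E: first cell '.' (not opp) -> no flip
Dir SW: edge -> no flip
Dir S: edge -> no flip
Dir SE: edge -> no flip
All flips: (4,2)

Answer: ..W...
..W...
..WB..
BBWB..
..B.B.
...B..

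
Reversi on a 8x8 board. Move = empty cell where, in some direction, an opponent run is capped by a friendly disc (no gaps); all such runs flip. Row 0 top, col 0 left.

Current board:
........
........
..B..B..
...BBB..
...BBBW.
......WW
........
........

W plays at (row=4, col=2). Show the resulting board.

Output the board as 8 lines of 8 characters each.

Place W at (4,2); scan 8 dirs for brackets.
Dir NW: first cell '.' (not opp) -> no flip
Dir N: first cell '.' (not opp) -> no flip
Dir NE: opp run (3,3), next='.' -> no flip
Dir W: first cell '.' (not opp) -> no flip
Dir E: opp run (4,3) (4,4) (4,5) capped by W -> flip
Dir SW: first cell '.' (not opp) -> no flip
Dir S: first cell '.' (not opp) -> no flip
Dir SE: first cell '.' (not opp) -> no flip
All flips: (4,3) (4,4) (4,5)

Answer: ........
........
..B..B..
...BBB..
..WWWWW.
......WW
........
........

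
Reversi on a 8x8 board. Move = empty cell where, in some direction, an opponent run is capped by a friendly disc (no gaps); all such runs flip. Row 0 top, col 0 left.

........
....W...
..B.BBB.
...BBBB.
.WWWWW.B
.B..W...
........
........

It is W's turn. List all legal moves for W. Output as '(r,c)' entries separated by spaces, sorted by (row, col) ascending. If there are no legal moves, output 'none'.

(1,1): flips 2 -> legal
(1,2): no bracket -> illegal
(1,3): no bracket -> illegal
(1,5): flips 4 -> legal
(1,6): flips 2 -> legal
(1,7): flips 2 -> legal
(2,1): no bracket -> illegal
(2,3): flips 2 -> legal
(2,7): flips 1 -> legal
(3,1): no bracket -> illegal
(3,2): no bracket -> illegal
(3,7): no bracket -> illegal
(4,0): no bracket -> illegal
(4,6): no bracket -> illegal
(5,0): no bracket -> illegal
(5,2): no bracket -> illegal
(5,6): no bracket -> illegal
(5,7): no bracket -> illegal
(6,0): flips 1 -> legal
(6,1): flips 1 -> legal
(6,2): no bracket -> illegal

Answer: (1,1) (1,5) (1,6) (1,7) (2,3) (2,7) (6,0) (6,1)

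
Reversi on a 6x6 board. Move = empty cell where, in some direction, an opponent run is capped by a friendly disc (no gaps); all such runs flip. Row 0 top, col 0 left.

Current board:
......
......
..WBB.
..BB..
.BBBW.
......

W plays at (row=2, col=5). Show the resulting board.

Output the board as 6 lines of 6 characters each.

Place W at (2,5); scan 8 dirs for brackets.
Dir NW: first cell '.' (not opp) -> no flip
Dir N: first cell '.' (not opp) -> no flip
Dir NE: edge -> no flip
Dir W: opp run (2,4) (2,3) capped by W -> flip
Dir E: edge -> no flip
Dir SW: first cell '.' (not opp) -> no flip
Dir S: first cell '.' (not opp) -> no flip
Dir SE: edge -> no flip
All flips: (2,3) (2,4)

Answer: ......
......
..WWWW
..BB..
.BBBW.
......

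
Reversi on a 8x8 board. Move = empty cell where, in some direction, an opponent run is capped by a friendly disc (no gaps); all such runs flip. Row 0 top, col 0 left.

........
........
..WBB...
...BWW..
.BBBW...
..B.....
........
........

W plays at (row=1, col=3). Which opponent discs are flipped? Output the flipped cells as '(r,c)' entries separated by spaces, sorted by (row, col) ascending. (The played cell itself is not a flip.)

Dir NW: first cell '.' (not opp) -> no flip
Dir N: first cell '.' (not opp) -> no flip
Dir NE: first cell '.' (not opp) -> no flip
Dir W: first cell '.' (not opp) -> no flip
Dir E: first cell '.' (not opp) -> no flip
Dir SW: first cell 'W' (not opp) -> no flip
Dir S: opp run (2,3) (3,3) (4,3), next='.' -> no flip
Dir SE: opp run (2,4) capped by W -> flip

Answer: (2,4)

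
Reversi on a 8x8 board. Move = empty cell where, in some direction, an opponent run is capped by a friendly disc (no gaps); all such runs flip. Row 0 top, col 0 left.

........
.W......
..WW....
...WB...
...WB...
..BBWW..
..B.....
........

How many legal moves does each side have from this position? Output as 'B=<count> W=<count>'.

-- B to move --
(0,0): flips 3 -> legal
(0,1): no bracket -> illegal
(0,2): no bracket -> illegal
(1,0): no bracket -> illegal
(1,2): flips 1 -> legal
(1,3): flips 3 -> legal
(1,4): no bracket -> illegal
(2,0): no bracket -> illegal
(2,1): no bracket -> illegal
(2,4): no bracket -> illegal
(3,1): no bracket -> illegal
(3,2): flips 1 -> legal
(4,2): flips 1 -> legal
(4,5): no bracket -> illegal
(4,6): no bracket -> illegal
(5,6): flips 2 -> legal
(6,3): no bracket -> illegal
(6,4): flips 1 -> legal
(6,5): no bracket -> illegal
(6,6): flips 1 -> legal
B mobility = 8
-- W to move --
(2,4): flips 2 -> legal
(2,5): flips 1 -> legal
(3,5): flips 1 -> legal
(4,1): no bracket -> illegal
(4,2): no bracket -> illegal
(4,5): flips 2 -> legal
(5,1): flips 2 -> legal
(6,1): flips 1 -> legal
(6,3): flips 1 -> legal
(6,4): no bracket -> illegal
(7,1): no bracket -> illegal
(7,2): no bracket -> illegal
(7,3): no bracket -> illegal
W mobility = 7

Answer: B=8 W=7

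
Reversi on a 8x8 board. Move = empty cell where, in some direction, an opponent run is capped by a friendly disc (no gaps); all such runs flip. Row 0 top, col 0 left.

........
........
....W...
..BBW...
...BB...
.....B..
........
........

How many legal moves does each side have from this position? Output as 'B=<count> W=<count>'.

-- B to move --
(1,3): no bracket -> illegal
(1,4): flips 2 -> legal
(1,5): flips 1 -> legal
(2,3): no bracket -> illegal
(2,5): flips 1 -> legal
(3,5): flips 1 -> legal
(4,5): no bracket -> illegal
B mobility = 4
-- W to move --
(2,1): no bracket -> illegal
(2,2): no bracket -> illegal
(2,3): no bracket -> illegal
(3,1): flips 2 -> legal
(3,5): no bracket -> illegal
(4,1): no bracket -> illegal
(4,2): flips 1 -> legal
(4,5): no bracket -> illegal
(4,6): no bracket -> illegal
(5,2): flips 1 -> legal
(5,3): no bracket -> illegal
(5,4): flips 1 -> legal
(5,6): no bracket -> illegal
(6,4): no bracket -> illegal
(6,5): no bracket -> illegal
(6,6): no bracket -> illegal
W mobility = 4

Answer: B=4 W=4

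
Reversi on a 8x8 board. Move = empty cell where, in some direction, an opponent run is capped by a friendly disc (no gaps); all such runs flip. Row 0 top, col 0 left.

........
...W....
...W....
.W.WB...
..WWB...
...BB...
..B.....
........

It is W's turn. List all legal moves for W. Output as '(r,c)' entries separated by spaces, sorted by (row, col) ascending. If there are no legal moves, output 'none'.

Answer: (2,5) (3,5) (4,5) (5,5) (6,3) (6,4) (6,5)

Derivation:
(2,4): no bracket -> illegal
(2,5): flips 1 -> legal
(3,5): flips 1 -> legal
(4,5): flips 2 -> legal
(5,1): no bracket -> illegal
(5,2): no bracket -> illegal
(5,5): flips 1 -> legal
(6,1): no bracket -> illegal
(6,3): flips 1 -> legal
(6,4): flips 1 -> legal
(6,5): flips 1 -> legal
(7,1): no bracket -> illegal
(7,2): no bracket -> illegal
(7,3): no bracket -> illegal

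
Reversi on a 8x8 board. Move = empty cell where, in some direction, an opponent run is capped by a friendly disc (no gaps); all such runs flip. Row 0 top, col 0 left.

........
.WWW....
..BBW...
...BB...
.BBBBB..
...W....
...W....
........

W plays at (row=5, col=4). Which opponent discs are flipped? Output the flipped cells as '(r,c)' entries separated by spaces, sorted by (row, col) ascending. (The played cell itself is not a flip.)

Answer: (3,4) (4,4)

Derivation:
Dir NW: opp run (4,3), next='.' -> no flip
Dir N: opp run (4,4) (3,4) capped by W -> flip
Dir NE: opp run (4,5), next='.' -> no flip
Dir W: first cell 'W' (not opp) -> no flip
Dir E: first cell '.' (not opp) -> no flip
Dir SW: first cell 'W' (not opp) -> no flip
Dir S: first cell '.' (not opp) -> no flip
Dir SE: first cell '.' (not opp) -> no flip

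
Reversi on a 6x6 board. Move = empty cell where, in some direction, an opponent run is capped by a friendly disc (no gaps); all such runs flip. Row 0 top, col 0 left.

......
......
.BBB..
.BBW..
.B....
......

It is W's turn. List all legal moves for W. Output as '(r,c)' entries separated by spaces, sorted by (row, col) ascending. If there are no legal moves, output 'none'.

Answer: (1,1) (1,3) (3,0)

Derivation:
(1,0): no bracket -> illegal
(1,1): flips 1 -> legal
(1,2): no bracket -> illegal
(1,3): flips 1 -> legal
(1,4): no bracket -> illegal
(2,0): no bracket -> illegal
(2,4): no bracket -> illegal
(3,0): flips 2 -> legal
(3,4): no bracket -> illegal
(4,0): no bracket -> illegal
(4,2): no bracket -> illegal
(4,3): no bracket -> illegal
(5,0): no bracket -> illegal
(5,1): no bracket -> illegal
(5,2): no bracket -> illegal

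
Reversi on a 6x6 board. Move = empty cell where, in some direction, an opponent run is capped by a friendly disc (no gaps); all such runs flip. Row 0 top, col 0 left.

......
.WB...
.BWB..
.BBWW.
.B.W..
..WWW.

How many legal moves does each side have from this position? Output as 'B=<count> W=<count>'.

Answer: B=5 W=10

Derivation:
-- B to move --
(0,0): no bracket -> illegal
(0,1): flips 1 -> legal
(0,2): no bracket -> illegal
(1,0): flips 1 -> legal
(1,3): flips 1 -> legal
(2,0): no bracket -> illegal
(2,4): no bracket -> illegal
(2,5): no bracket -> illegal
(3,5): flips 2 -> legal
(4,2): no bracket -> illegal
(4,4): no bracket -> illegal
(4,5): flips 1 -> legal
(5,1): no bracket -> illegal
(5,5): no bracket -> illegal
B mobility = 5
-- W to move --
(0,1): flips 2 -> legal
(0,2): flips 1 -> legal
(0,3): no bracket -> illegal
(1,0): flips 2 -> legal
(1,3): flips 2 -> legal
(1,4): no bracket -> illegal
(2,0): flips 1 -> legal
(2,4): flips 1 -> legal
(3,0): flips 3 -> legal
(4,0): flips 1 -> legal
(4,2): flips 1 -> legal
(5,0): no bracket -> illegal
(5,1): flips 3 -> legal
W mobility = 10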